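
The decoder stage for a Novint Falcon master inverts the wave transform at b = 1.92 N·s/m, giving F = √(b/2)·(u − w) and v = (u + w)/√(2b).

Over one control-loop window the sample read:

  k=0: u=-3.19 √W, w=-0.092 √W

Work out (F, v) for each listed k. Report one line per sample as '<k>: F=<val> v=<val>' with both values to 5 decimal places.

0: F=-3.03541 v=-1.67484

k=0: u−w=-3.09800, u+w=-3.28200; √(b/2)=0.97980, √(2b)=1.95959; F=0.97980×(-3.098)=-3.03541, v=-3.28200/1.95959=-1.67484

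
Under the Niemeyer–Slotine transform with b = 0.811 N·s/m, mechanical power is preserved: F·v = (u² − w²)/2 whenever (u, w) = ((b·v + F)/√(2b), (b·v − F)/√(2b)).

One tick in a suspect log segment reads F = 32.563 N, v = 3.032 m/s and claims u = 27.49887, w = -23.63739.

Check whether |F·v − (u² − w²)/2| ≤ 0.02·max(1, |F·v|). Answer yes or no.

F·v = 32.563×3.032 = 98.7310 W.
(u² − w²)/2 = (756.1879 − 558.7262)/2 = 98.7308 W.
|Δ| = 0.0002;  2% of max(1, |F·v|) = 1.9746.

yes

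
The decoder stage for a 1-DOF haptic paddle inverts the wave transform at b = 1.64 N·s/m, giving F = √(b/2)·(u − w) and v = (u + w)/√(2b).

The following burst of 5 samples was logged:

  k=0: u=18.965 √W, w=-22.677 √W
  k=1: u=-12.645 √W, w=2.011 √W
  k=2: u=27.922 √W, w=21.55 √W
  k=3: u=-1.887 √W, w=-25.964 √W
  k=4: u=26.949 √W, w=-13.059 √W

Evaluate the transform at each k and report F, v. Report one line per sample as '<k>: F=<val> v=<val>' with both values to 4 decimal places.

0: F=37.7084 v=-2.0496
1: F=-13.2716 v=-5.8716
2: F=5.7701 v=27.3163
3: F=21.8027 v=-15.3781
4: F=36.2288 v=7.6695

k=0: u−w=41.6420, u+w=-3.7120; √(b/2)=0.9055, √(2b)=1.8111; F=0.9055×41.642=37.7084, v=-3.7120/1.8111=-2.0496
k=1: u−w=-14.6560, u+w=-10.6340; √(b/2)=0.9055, √(2b)=1.8111; F=0.9055×(-14.656)=-13.2716, v=-10.6340/1.8111=-5.8716
k=2: u−w=6.3720, u+w=49.4720; √(b/2)=0.9055, √(2b)=1.8111; F=0.9055×6.372=5.7701, v=49.4720/1.8111=27.3163
k=3: u−w=24.0770, u+w=-27.8510; √(b/2)=0.9055, √(2b)=1.8111; F=0.9055×24.077=21.8027, v=-27.8510/1.8111=-15.3781
k=4: u−w=40.0080, u+w=13.8900; √(b/2)=0.9055, √(2b)=1.8111; F=0.9055×40.008=36.2288, v=13.8900/1.8111=7.6695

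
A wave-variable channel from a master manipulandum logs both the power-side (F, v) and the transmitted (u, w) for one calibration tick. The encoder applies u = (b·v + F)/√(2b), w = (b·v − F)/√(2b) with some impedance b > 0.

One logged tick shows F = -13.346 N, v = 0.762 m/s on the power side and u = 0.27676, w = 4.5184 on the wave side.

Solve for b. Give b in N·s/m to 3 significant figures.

b = 19.8 N·s/m

u + w = 4.79516;  u + w = √(2b)·v, so √(2b) = 4.79516/0.762 = 6.29286.
b = (√(2b))²/2 = 39.60010/2 = 19.80005.
(Check via u − w = 2F/√(2b): u − w = -4.24164, 2F/√(2b) = -4.24163.)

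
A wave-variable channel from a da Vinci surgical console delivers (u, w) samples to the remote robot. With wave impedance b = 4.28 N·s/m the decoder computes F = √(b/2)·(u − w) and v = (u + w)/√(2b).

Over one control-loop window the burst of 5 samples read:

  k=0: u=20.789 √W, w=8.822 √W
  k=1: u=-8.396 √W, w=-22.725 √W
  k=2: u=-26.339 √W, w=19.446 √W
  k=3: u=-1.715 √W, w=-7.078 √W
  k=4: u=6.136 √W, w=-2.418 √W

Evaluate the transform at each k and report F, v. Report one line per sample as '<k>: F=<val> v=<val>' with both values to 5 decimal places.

k=0: u−w=11.96700, u+w=29.61100; √(b/2)=1.46287, √(2b)=2.92575; F=1.46287×11.967=17.50621, v=29.61100/2.92575=10.12083
k=1: u−w=14.32900, u+w=-31.12100; √(b/2)=1.46287, √(2b)=2.92575; F=1.46287×14.329=20.96152, v=-31.12100/2.92575=-10.63694
k=2: u−w=-45.78500, u+w=-6.89300; √(b/2)=1.46287, √(2b)=2.92575; F=1.46287×(-45.785)=-66.97768, v=-6.89300/2.92575=-2.35598
k=3: u−w=5.36300, u+w=-8.79300; √(b/2)=1.46287, √(2b)=2.92575; F=1.46287×5.363=7.84539, v=-8.79300/2.92575=-3.00539
k=4: u−w=8.55400, u+w=3.71800; √(b/2)=1.46287, √(2b)=2.92575; F=1.46287×8.554=12.51342, v=3.71800/2.92575=1.27079

0: F=17.50621 v=10.12083
1: F=20.96152 v=-10.63694
2: F=-66.97768 v=-2.35598
3: F=7.84539 v=-3.00539
4: F=12.51342 v=1.27079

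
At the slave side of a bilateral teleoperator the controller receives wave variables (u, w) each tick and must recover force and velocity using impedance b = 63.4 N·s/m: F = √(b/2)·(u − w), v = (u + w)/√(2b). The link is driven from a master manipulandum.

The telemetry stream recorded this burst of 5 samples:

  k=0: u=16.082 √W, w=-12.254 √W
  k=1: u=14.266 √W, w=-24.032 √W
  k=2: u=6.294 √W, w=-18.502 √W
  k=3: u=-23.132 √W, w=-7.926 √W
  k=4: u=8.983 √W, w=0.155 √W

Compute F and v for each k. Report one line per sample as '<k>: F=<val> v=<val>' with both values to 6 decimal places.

0: F=159.539481 v=0.339948
1: F=215.628284 v=-0.867276
2: F=139.608306 v=-1.084139
3: F=-85.613966 v=-2.758124
4: F=49.704070 v=0.811506

k=0: u−w=28.336000, u+w=3.828000; √(b/2)=5.630275, √(2b)=11.260551; F=5.630275×28.336=159.539481, v=3.828000/11.260551=0.339948
k=1: u−w=38.298000, u+w=-9.766000; √(b/2)=5.630275, √(2b)=11.260551; F=5.630275×38.298=215.628284, v=-9.766000/11.260551=-0.867276
k=2: u−w=24.796000, u+w=-12.208000; √(b/2)=5.630275, √(2b)=11.260551; F=5.630275×24.796=139.608306, v=-12.208000/11.260551=-1.084139
k=3: u−w=-15.206000, u+w=-31.058000; √(b/2)=5.630275, √(2b)=11.260551; F=5.630275×(-15.206)=-85.613966, v=-31.058000/11.260551=-2.758124
k=4: u−w=8.828000, u+w=9.138000; √(b/2)=5.630275, √(2b)=11.260551; F=5.630275×8.828=49.704070, v=9.138000/11.260551=0.811506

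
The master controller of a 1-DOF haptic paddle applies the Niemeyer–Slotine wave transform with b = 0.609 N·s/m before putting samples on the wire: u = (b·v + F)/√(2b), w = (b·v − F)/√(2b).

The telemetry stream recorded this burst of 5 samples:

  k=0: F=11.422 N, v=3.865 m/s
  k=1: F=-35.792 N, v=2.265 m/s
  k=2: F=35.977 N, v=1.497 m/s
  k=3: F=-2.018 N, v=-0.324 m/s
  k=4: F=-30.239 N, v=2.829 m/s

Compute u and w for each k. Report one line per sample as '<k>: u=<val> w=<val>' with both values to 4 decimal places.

k=0: b·v=0.609×3.865=2.3538; √(2b)=1.1036; u=(2.3538+11.422)/1.1036=12.4822, w=(2.3538−11.422)/1.1036=-8.2167
k=1: b·v=0.609×2.265=1.3794; √(2b)=1.1036; u=(1.3794+(-35.792))/1.1036=-31.1813, w=(1.3794−(-35.792))/1.1036=33.6810
k=2: b·v=0.609×1.497=0.9117; √(2b)=1.1036; u=(0.9117+35.977)/1.1036=33.4248, w=(0.9117−35.977)/1.1036=-31.7727
k=3: b·v=0.609×(-0.324)=-0.1973; √(2b)=1.1036; u=(-0.1973+(-2.018))/1.1036=-2.0073, w=(-0.1973−(-2.018))/1.1036=1.6497
k=4: b·v=0.609×2.829=1.7229; √(2b)=1.1036; u=(1.7229+(-30.239))/1.1036=-25.8385, w=(1.7229−(-30.239))/1.1036=28.9607

0: u=12.4822 w=-8.2167
1: u=-31.1813 w=33.6810
2: u=33.4248 w=-31.7727
3: u=-2.0073 w=1.6497
4: u=-25.8385 w=28.9607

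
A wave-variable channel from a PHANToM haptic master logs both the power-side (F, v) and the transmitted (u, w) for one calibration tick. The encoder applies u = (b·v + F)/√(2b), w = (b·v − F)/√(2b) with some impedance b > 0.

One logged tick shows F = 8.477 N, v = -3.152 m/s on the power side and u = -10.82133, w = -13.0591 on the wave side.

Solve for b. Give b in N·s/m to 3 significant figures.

b = 28.7 N·s/m

u + w = -23.88043;  u + w = √(2b)·v, so √(2b) = -23.88043/(-3.152) = 7.57628.
b = (√(2b))²/2 = 57.40000/2 = 28.70000.
(Check via u − w = 2F/√(2b): u − w = 2.23777, 2F/√(2b) = 2.23777.)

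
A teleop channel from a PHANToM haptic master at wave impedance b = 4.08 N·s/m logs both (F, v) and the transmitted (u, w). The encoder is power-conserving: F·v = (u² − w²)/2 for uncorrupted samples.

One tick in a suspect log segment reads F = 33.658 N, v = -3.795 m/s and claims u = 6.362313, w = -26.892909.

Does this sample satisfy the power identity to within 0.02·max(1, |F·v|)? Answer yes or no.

no

F·v = 33.658×(-3.795) = -127.732110 W.
(u² − w²)/2 = (40.479027 − 723.228554)/2 = -341.374764 W.
|Δ| = 213.642654;  2% of max(1, |F·v|) = 2.554642.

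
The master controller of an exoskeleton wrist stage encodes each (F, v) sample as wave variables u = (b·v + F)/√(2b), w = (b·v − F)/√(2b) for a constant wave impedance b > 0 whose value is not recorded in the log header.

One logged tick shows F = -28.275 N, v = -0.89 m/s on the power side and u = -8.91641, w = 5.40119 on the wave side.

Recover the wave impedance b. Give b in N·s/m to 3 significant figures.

u + w = -3.5152;  u + w = √(2b)·v, so √(2b) = -3.5152/(-0.89) = 3.9497.
b = (√(2b))²/2 = 15.6000/2 = 7.8000.
(Check via u − w = 2F/√(2b): u − w = -14.3176, 2F/√(2b) = -14.3176.)

b = 7.8 N·s/m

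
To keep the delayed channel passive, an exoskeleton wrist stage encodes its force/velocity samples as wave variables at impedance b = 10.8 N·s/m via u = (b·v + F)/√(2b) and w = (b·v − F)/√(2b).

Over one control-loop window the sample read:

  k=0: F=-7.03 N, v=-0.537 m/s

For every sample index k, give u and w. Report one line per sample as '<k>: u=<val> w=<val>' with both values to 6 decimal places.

0: u=-2.760490 w=0.264740

k=0: b·v=10.8×(-0.537)=-5.799600; √(2b)=4.647580; u=(-5.799600+(-7.03))/4.647580=-2.760490, w=(-5.799600−(-7.03))/4.647580=0.264740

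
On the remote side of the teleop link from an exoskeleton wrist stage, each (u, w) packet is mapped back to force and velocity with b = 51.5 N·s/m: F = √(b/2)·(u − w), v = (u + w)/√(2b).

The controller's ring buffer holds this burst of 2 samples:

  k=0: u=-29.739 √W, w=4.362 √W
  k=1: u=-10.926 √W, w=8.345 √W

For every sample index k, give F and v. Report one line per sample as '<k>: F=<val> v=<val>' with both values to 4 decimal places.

k=0: u−w=-34.1010, u+w=-25.3770; √(b/2)=5.0744, √(2b)=10.1489; F=5.0744×(-34.101)=-173.0437, v=-25.3770/10.1489=-2.5005
k=1: u−w=-19.2710, u+w=-2.5810; √(b/2)=5.0744, √(2b)=10.1489; F=5.0744×(-19.271)=-97.7896, v=-2.5810/10.1489=-0.2543

0: F=-173.0437 v=-2.5005
1: F=-97.7896 v=-0.2543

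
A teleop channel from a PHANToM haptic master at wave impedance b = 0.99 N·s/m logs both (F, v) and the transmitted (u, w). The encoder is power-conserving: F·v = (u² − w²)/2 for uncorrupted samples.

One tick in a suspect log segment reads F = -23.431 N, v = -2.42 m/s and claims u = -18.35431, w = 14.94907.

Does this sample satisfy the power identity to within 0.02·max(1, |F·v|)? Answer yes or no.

yes

F·v = (-23.431)×(-2.42) = 56.70302 W.
(u² − w²)/2 = (336.88070 − 223.47469)/2 = 56.70300 W.
|Δ| = 0.00002;  2% of max(1, |F·v|) = 1.13406.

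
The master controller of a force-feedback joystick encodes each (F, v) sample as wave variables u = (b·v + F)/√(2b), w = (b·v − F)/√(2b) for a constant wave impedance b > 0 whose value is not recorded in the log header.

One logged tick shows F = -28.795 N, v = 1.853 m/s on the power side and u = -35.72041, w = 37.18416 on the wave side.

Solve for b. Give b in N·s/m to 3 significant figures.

u + w = 1.46375;  u + w = √(2b)·v, so √(2b) = 1.46375/1.853 = 0.78994.
b = (√(2b))²/2 = 0.62400/2 = 0.31200.
(Check via u − w = 2F/√(2b): u − w = -72.90457, 2F/√(2b) = -72.90471.)

b = 0.312 N·s/m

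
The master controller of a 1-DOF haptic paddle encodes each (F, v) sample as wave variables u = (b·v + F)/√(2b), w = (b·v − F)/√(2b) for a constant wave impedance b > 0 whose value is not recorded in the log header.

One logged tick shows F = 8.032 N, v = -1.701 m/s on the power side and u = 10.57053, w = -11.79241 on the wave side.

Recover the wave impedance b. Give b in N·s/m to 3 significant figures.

u + w = -1.22188;  u + w = √(2b)·v, so √(2b) = -1.22188/(-1.701) = 0.71833.
b = (√(2b))²/2 = 0.51600/2 = 0.25800.
(Check via u − w = 2F/√(2b): u − w = 22.36294, 2F/√(2b) = 22.36297.)

b = 0.258 N·s/m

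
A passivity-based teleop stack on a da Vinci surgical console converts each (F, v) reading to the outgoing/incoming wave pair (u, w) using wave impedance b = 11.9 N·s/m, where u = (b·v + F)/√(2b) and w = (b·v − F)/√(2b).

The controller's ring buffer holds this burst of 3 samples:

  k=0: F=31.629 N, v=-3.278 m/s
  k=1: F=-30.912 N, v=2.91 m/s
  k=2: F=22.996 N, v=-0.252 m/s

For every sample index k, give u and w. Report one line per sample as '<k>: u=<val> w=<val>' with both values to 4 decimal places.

0: u=-1.5126 w=-14.4792
1: u=0.7619 w=13.4346
2: u=4.0990 w=-5.3284

k=0: b·v=11.9×(-3.278)=-39.0082; √(2b)=4.8785; u=(-39.0082+31.629)/4.8785=-1.5126, w=(-39.0082−31.629)/4.8785=-14.4792
k=1: b·v=11.9×2.91=34.6290; √(2b)=4.8785; u=(34.6290+(-30.912))/4.8785=0.7619, w=(34.6290−(-30.912))/4.8785=13.4346
k=2: b·v=11.9×(-0.252)=-2.9988; √(2b)=4.8785; u=(-2.9988+22.996)/4.8785=4.0990, w=(-2.9988−22.996)/4.8785=-5.3284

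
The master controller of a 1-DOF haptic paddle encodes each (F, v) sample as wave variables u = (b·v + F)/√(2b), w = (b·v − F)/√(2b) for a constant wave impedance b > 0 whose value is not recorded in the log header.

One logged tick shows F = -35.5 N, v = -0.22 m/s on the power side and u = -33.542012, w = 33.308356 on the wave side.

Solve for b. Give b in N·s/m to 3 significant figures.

b = 0.564 N·s/m

u + w = -0.233656;  u + w = √(2b)·v, so √(2b) = -0.233656/(-0.22) = 1.062073.
b = (√(2b))²/2 = 1.127998/2 = 0.563999.
(Check via u − w = 2F/√(2b): u − w = -66.850368, 2F/√(2b) = -66.850413.)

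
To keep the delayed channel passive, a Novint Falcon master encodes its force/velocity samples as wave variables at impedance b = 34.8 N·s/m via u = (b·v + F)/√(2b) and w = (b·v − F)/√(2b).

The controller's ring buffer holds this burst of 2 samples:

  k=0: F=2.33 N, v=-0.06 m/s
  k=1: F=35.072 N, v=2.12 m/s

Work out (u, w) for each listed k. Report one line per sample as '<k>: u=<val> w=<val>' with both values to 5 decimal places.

0: u=0.02901 w=-0.52957
1: u=13.04716 w=4.63929

k=0: b·v=34.8×(-0.06)=-2.08800; √(2b)=8.34266; u=(-2.08800+2.33)/8.34266=0.02901, w=(-2.08800−2.33)/8.34266=-0.52957
k=1: b·v=34.8×2.12=73.77600; √(2b)=8.34266; u=(73.77600+35.072)/8.34266=13.04716, w=(73.77600−35.072)/8.34266=4.63929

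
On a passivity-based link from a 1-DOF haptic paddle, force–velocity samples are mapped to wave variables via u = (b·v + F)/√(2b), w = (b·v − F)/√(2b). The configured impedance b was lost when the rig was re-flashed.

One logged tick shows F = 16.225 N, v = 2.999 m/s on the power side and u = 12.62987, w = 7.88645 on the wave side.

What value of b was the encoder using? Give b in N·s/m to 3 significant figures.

u + w = 20.51632;  u + w = √(2b)·v, so √(2b) = 20.51632/2.999 = 6.84105.
b = (√(2b))²/2 = 46.80002/2 = 23.40001.
(Check via u − w = 2F/√(2b): u − w = 4.74342, 2F/√(2b) = 4.74342.)

b = 23.4 N·s/m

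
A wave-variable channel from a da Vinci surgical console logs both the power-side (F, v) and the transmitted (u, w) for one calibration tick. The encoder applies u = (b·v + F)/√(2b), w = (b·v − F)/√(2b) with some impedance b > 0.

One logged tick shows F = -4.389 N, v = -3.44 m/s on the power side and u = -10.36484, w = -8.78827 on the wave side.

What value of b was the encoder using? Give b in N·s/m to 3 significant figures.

u + w = -19.15311;  u + w = √(2b)·v, so √(2b) = -19.15311/(-3.44) = 5.56776.
b = (√(2b))²/2 = 31.00000/2 = 15.50000.
(Check via u − w = 2F/√(2b): u − w = -1.57657, 2F/√(2b) = -1.57658.)

b = 15.5 N·s/m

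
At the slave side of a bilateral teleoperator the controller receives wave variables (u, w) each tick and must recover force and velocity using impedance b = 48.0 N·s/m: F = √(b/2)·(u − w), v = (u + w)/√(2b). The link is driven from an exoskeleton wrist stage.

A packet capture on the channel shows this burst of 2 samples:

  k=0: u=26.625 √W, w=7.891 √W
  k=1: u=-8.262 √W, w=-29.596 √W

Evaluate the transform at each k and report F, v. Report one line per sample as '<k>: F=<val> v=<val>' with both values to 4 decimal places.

0: F=91.7775 v=3.5228
1: F=104.5148 v=-3.8639

k=0: u−w=18.7340, u+w=34.5160; √(b/2)=4.8990, √(2b)=9.7980; F=4.8990×18.734=91.7775, v=34.5160/9.7980=3.5228
k=1: u−w=21.3340, u+w=-37.8580; √(b/2)=4.8990, √(2b)=9.7980; F=4.8990×21.334=104.5148, v=-37.8580/9.7980=-3.8639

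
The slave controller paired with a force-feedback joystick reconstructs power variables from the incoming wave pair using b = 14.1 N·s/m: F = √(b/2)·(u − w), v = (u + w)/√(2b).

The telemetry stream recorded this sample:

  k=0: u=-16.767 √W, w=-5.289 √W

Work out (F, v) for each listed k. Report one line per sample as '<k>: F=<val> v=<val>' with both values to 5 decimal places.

0: F=-30.47620 v=-4.15339

k=0: u−w=-11.47800, u+w=-22.05600; √(b/2)=2.65518, √(2b)=5.31037; F=2.65518×(-11.478)=-30.47620, v=-22.05600/5.31037=-4.15339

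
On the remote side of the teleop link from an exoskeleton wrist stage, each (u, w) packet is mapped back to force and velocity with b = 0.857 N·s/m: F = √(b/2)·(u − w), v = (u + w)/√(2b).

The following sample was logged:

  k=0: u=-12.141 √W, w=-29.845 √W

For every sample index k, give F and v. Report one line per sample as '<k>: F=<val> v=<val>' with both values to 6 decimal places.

0: F=11.589023 v=-32.070010

k=0: u−w=17.704000, u+w=-41.986000; √(b/2)=0.654599, √(2b)=1.309198; F=0.654599×17.704=11.589023, v=-41.986000/1.309198=-32.070010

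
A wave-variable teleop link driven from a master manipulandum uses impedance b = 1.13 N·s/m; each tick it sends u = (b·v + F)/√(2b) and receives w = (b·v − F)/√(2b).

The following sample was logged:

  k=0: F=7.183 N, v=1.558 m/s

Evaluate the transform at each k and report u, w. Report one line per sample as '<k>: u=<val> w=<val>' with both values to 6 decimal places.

k=0: b·v=1.13×1.558=1.760540; √(2b)=1.503330; u=(1.760540+7.183)/1.503330=5.949154, w=(1.760540−7.183)/1.503330=-3.606967

0: u=5.949154 w=-3.606967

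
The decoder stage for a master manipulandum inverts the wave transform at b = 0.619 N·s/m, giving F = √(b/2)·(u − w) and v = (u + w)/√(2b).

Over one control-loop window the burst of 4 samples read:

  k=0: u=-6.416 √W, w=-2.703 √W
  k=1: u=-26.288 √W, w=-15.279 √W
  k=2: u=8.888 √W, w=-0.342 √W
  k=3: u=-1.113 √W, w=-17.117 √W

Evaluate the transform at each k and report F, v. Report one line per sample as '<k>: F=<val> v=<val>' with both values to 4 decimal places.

k=0: u−w=-3.7130, u+w=-9.1190; √(b/2)=0.5563, √(2b)=1.1127; F=0.5563×(-3.713)=-2.0656, v=-9.1190/1.1127=-8.1957
k=1: u−w=-11.0090, u+w=-41.5670; √(b/2)=0.5563, √(2b)=1.1127; F=0.5563×(-11.009)=-6.1246, v=-41.5670/1.1127=-37.3584
k=2: u−w=9.2300, u+w=8.5460; √(b/2)=0.5563, √(2b)=1.1127; F=0.5563×9.23=5.1349, v=8.5460/1.1127=7.6807
k=3: u−w=16.0040, u+w=-18.2300; √(b/2)=0.5563, √(2b)=1.1127; F=0.5563×16.004=8.9035, v=-18.2300/1.1127=-16.3842

0: F=-2.0656 v=-8.1957
1: F=-6.1246 v=-37.3584
2: F=5.1349 v=7.6807
3: F=8.9035 v=-16.3842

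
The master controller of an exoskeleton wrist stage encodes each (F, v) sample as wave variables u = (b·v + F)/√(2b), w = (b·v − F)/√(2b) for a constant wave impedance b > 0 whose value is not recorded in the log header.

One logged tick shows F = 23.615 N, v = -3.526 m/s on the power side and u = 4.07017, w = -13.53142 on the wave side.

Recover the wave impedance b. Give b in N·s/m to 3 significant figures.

u + w = -9.4612;  u + w = √(2b)·v, so √(2b) = -9.4612/(-3.526) = 2.6833.
b = (√(2b))²/2 = 7.2000/2 = 3.6000.
(Check via u − w = 2F/√(2b): u − w = 17.6016, 2F/√(2b) = 17.6016.)

b = 3.6 N·s/m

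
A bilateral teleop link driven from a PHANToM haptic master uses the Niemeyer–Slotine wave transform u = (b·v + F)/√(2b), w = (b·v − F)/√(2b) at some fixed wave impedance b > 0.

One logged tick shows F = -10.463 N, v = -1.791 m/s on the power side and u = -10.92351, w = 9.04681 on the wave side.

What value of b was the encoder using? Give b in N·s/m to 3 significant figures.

u + w = -1.8767;  u + w = √(2b)·v, so √(2b) = -1.8767/(-1.791) = 1.0479.
b = (√(2b))²/2 = 1.0980/2 = 0.5490.
(Check via u − w = 2F/√(2b): u − w = -19.9703, 2F/√(2b) = -19.9704.)

b = 0.549 N·s/m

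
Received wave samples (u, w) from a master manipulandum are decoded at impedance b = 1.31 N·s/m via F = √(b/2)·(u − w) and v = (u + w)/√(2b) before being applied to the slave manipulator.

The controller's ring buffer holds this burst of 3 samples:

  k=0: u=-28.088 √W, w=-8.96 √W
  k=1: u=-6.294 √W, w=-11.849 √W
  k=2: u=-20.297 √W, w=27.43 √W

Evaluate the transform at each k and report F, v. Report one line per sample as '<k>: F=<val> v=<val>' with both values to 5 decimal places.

0: F=-15.48069 v=-22.88833
1: F=4.49578 v=-11.20878
2: F=-38.62645 v=4.40678

k=0: u−w=-19.12800, u+w=-37.04800; √(b/2)=0.80932, √(2b)=1.61864; F=0.80932×(-19.128)=-15.48069, v=-37.04800/1.61864=-22.88833
k=1: u−w=5.55500, u+w=-18.14300; √(b/2)=0.80932, √(2b)=1.61864; F=0.80932×5.555=4.49578, v=-18.14300/1.61864=-11.20878
k=2: u−w=-47.72700, u+w=7.13300; √(b/2)=0.80932, √(2b)=1.61864; F=0.80932×(-47.727)=-38.62645, v=7.13300/1.61864=4.40678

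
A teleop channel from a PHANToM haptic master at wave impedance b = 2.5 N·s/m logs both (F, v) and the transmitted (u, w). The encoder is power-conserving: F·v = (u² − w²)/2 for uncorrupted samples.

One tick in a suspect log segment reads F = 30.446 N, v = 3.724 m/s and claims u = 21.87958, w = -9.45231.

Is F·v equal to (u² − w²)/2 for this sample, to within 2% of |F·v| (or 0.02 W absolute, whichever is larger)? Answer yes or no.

F·v = 30.446×3.724 = 113.3809 W.
(u² − w²)/2 = (478.7160 − 89.3462)/2 = 194.6849 W.
|Δ| = 81.3040;  2% of max(1, |F·v|) = 2.2676.

no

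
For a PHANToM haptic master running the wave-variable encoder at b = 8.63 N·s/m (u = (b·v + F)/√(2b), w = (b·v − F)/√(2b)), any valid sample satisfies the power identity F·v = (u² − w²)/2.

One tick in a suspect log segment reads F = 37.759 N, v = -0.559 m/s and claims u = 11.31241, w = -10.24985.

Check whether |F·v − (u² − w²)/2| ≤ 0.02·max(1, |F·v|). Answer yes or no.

F·v = 37.759×(-0.559) = -21.1073 W.
(u² − w²)/2 = (127.9706 − 105.0594)/2 = 11.4556 W.
|Δ| = 32.5629;  2% of max(1, |F·v|) = 0.4221.

no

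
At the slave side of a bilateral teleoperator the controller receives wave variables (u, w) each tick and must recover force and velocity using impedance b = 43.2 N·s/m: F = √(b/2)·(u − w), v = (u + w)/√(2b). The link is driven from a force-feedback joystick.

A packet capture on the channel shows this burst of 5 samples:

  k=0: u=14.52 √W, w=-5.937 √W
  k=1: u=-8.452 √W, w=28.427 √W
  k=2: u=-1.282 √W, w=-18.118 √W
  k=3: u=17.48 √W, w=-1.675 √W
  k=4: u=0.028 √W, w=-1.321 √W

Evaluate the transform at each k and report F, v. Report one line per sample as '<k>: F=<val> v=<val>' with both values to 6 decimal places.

k=0: u−w=20.457000, u+w=8.583000; √(b/2)=4.647580, √(2b)=9.295160; F=4.647580×20.457=95.075544, v=8.583000/9.295160=0.923384
k=1: u−w=-36.879000, u+w=19.975000; √(b/2)=4.647580, √(2b)=9.295160; F=4.647580×(-36.879)=-171.398103, v=19.975000/9.295160=2.148968
k=2: u−w=16.836000, u+w=-19.400000; √(b/2)=4.647580, √(2b)=9.295160; F=4.647580×16.836=78.246657, v=-19.400000/9.295160=-2.087108
k=3: u−w=19.155000, u+w=15.805000; √(b/2)=4.647580, √(2b)=9.295160; F=4.647580×19.155=89.024395, v=15.805000/9.295160=1.700347
k=4: u−w=1.349000, u+w=-1.293000; √(b/2)=4.647580, √(2b)=9.295160; F=4.647580×1.349=6.269585, v=-1.293000/9.295160=-0.139105

0: F=95.075544 v=0.923384
1: F=-171.398103 v=2.148968
2: F=78.246657 v=-2.087108
3: F=89.024395 v=1.700347
4: F=6.269585 v=-0.139105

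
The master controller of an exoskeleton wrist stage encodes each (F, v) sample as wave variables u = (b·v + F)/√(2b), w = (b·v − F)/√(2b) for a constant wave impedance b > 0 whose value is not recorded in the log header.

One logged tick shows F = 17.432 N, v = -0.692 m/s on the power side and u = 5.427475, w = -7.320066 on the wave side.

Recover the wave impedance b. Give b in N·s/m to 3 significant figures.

b = 3.74 N·s/m

u + w = -1.892591;  u + w = √(2b)·v, so √(2b) = -1.892591/(-0.692) = 2.734958.
b = (√(2b))²/2 = 7.479996/2 = 3.739998.
(Check via u − w = 2F/√(2b): u − w = 12.747541, 2F/√(2b) = 12.747545.)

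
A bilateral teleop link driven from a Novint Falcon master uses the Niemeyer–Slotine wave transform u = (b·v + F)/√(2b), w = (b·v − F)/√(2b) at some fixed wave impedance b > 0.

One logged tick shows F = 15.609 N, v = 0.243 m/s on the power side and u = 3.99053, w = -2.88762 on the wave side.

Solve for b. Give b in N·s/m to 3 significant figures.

u + w = 1.1029;  u + w = √(2b)·v, so √(2b) = 1.1029/0.243 = 4.5387.
b = (√(2b))²/2 = 20.6000/2 = 10.3000.
(Check via u − w = 2F/√(2b): u − w = 6.8781, 2F/√(2b) = 6.8781.)

b = 10.3 N·s/m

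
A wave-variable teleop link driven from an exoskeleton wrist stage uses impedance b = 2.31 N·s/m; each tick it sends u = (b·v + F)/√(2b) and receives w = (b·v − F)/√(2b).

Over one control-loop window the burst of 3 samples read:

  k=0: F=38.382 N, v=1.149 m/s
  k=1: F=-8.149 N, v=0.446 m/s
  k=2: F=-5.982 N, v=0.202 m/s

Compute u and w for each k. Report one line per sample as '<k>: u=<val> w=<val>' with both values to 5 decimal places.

k=0: b·v=2.31×1.149=2.65419; √(2b)=2.14942; u=(2.65419+38.382)/2.14942=19.09176, w=(2.65419−38.382)/2.14942=-16.62208
k=1: b·v=2.31×0.446=1.03026; √(2b)=2.14942; u=(1.03026+(-8.149))/2.14942=-3.31194, w=(1.03026−(-8.149))/2.14942=4.27058
k=2: b·v=2.31×0.202=0.46662; √(2b)=2.14942; u=(0.46662+(-5.982))/2.14942=-2.56599, w=(0.46662−(-5.982))/2.14942=3.00017

0: u=19.09176 w=-16.62208
1: u=-3.31194 w=4.27058
2: u=-2.56599 w=3.00017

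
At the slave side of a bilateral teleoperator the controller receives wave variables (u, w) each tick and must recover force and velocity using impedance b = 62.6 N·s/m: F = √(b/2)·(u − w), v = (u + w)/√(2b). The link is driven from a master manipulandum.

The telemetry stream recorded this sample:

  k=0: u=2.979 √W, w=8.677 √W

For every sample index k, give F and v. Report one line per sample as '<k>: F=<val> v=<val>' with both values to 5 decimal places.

k=0: u−w=-5.69800, u+w=11.65600; √(b/2)=5.59464, √(2b)=11.18928; F=5.59464×(-5.698)=-31.87826, v=11.65600/11.18928=1.04171

0: F=-31.87826 v=1.04171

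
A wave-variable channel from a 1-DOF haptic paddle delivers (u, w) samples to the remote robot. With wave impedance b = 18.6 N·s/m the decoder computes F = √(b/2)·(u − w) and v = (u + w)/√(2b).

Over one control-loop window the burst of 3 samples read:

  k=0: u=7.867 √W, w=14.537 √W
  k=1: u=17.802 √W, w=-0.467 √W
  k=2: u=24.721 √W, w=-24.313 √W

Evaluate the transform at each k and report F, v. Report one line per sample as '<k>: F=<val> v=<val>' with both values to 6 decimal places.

0: F=-20.340766 v=3.673281
1: F=55.712962 v=2.842185
2: F=149.533603 v=0.066894

k=0: u−w=-6.670000, u+w=22.404000; √(b/2)=3.049590, √(2b)=6.099180; F=3.049590×(-6.67)=-20.340766, v=22.404000/6.099180=3.673281
k=1: u−w=18.269000, u+w=17.335000; √(b/2)=3.049590, √(2b)=6.099180; F=3.049590×18.269=55.712962, v=17.335000/6.099180=2.842185
k=2: u−w=49.034000, u+w=0.408000; √(b/2)=3.049590, √(2b)=6.099180; F=3.049590×49.034=149.533603, v=0.408000/6.099180=0.066894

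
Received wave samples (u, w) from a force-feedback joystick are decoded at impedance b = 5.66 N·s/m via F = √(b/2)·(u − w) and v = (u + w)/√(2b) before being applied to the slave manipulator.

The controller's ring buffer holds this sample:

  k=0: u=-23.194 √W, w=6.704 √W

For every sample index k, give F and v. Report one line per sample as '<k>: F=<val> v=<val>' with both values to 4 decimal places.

k=0: u−w=-29.8980, u+w=-16.4900; √(b/2)=1.6823, √(2b)=3.3645; F=1.6823×(-29.898)=-50.2962, v=-16.4900/3.3645=-4.9011

0: F=-50.2962 v=-4.9011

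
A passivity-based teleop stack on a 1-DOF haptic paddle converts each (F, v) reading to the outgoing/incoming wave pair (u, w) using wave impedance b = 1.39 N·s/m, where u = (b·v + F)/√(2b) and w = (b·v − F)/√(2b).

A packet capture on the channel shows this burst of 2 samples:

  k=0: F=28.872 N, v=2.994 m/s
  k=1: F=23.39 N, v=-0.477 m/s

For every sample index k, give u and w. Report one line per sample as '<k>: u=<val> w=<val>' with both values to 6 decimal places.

k=0: b·v=1.39×2.994=4.161660; √(2b)=1.667333; u=(4.161660+28.872)/1.667333=19.812273, w=(4.161660−28.872)/1.667333=-14.820277
k=1: b·v=1.39×(-0.477)=-0.663030; √(2b)=1.667333; u=(-0.663030+23.39)/1.667333=13.630731, w=(-0.663030−23.39)/1.667333=-14.426049

0: u=19.812273 w=-14.820277
1: u=13.630731 w=-14.426049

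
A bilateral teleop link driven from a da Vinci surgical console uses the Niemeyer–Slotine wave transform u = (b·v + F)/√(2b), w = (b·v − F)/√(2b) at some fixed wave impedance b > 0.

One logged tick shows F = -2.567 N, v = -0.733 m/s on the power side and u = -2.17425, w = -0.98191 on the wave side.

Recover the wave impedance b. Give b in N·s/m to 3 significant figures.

b = 9.27 N·s/m

u + w = -3.15616;  u + w = √(2b)·v, so √(2b) = -3.15616/(-0.733) = 4.30581.
b = (√(2b))²/2 = 18.54001/2 = 9.27001.
(Check via u − w = 2F/√(2b): u − w = -1.19234, 2F/√(2b) = -1.19234.)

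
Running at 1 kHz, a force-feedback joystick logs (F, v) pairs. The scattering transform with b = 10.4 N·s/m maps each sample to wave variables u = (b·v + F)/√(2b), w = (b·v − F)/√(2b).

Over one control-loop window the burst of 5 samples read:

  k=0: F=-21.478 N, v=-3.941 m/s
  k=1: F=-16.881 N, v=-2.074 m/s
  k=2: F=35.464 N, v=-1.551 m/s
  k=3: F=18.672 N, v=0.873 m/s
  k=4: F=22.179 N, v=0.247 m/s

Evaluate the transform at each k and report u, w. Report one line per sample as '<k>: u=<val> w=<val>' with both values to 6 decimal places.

0: u=-13.696226 w=-4.277500
1: u=-8.430852 w=-1.028044
2: u=4.239172 w=-11.312821
3: u=6.084853 w=-2.103361
4: u=5.426314 w=-4.299821

k=0: b·v=10.4×(-3.941)=-40.986400; √(2b)=4.560702; u=(-40.986400+(-21.478))/4.560702=-13.696226, w=(-40.986400−(-21.478))/4.560702=-4.277500
k=1: b·v=10.4×(-2.074)=-21.569600; √(2b)=4.560702; u=(-21.569600+(-16.881))/4.560702=-8.430852, w=(-21.569600−(-16.881))/4.560702=-1.028044
k=2: b·v=10.4×(-1.551)=-16.130400; √(2b)=4.560702; u=(-16.130400+35.464)/4.560702=4.239172, w=(-16.130400−35.464)/4.560702=-11.312821
k=3: b·v=10.4×0.873=9.079200; √(2b)=4.560702; u=(9.079200+18.672)/4.560702=6.084853, w=(9.079200−18.672)/4.560702=-2.103361
k=4: b·v=10.4×0.247=2.568800; √(2b)=4.560702; u=(2.568800+22.179)/4.560702=5.426314, w=(2.568800−22.179)/4.560702=-4.299821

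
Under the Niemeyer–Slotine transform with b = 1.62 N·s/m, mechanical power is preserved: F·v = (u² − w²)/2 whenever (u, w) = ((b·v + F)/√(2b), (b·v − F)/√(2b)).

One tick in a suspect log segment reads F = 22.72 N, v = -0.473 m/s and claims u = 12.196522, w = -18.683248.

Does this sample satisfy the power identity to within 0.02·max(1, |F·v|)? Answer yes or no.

no

F·v = 22.72×(-0.473) = -10.746560 W.
(u² − w²)/2 = (148.755149 − 349.063756)/2 = -100.154303 W.
|Δ| = 89.407743;  2% of max(1, |F·v|) = 0.214931.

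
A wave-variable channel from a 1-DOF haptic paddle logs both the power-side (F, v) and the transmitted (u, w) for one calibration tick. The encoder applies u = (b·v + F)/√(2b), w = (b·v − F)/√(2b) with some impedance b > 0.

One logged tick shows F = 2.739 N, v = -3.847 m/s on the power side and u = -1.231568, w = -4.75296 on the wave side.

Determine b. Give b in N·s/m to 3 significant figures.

b = 1.21 N·s/m

u + w = -5.984528;  u + w = √(2b)·v, so √(2b) = -5.984528/(-3.847) = 1.555635.
b = (√(2b))²/2 = 2.420000/2 = 1.210000.
(Check via u − w = 2F/√(2b): u − w = 3.521392, 2F/√(2b) = 3.521391.)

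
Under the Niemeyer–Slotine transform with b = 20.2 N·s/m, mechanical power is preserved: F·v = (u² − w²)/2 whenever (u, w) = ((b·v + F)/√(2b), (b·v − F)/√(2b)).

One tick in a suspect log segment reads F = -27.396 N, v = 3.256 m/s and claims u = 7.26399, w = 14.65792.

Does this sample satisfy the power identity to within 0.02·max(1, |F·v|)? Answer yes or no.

F·v = (-27.396)×3.256 = -89.2014 W.
(u² − w²)/2 = (52.7656 − 214.8546)/2 = -81.0445 W.
|Δ| = 8.1568;  2% of max(1, |F·v|) = 1.7840.

no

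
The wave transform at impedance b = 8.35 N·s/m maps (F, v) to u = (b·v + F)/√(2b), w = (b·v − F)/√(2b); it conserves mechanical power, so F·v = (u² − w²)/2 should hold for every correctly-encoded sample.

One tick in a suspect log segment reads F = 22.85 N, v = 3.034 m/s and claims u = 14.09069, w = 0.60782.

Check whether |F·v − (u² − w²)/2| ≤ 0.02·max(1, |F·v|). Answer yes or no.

no

F·v = 22.85×3.034 = 69.3269 W.
(u² − w²)/2 = (198.5475 − 0.3694)/2 = 99.0890 W.
|Δ| = 29.7621;  2% of max(1, |F·v|) = 1.3865.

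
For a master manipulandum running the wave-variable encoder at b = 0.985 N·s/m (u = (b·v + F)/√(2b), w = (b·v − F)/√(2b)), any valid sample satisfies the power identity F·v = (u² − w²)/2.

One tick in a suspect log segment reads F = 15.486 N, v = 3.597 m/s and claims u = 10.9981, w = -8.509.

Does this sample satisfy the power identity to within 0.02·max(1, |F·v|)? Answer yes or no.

no

F·v = 15.486×3.597 = 55.7031 W.
(u² − w²)/2 = (120.9582 − 72.4031)/2 = 24.2776 W.
|Δ| = 31.4256;  2% of max(1, |F·v|) = 1.1141.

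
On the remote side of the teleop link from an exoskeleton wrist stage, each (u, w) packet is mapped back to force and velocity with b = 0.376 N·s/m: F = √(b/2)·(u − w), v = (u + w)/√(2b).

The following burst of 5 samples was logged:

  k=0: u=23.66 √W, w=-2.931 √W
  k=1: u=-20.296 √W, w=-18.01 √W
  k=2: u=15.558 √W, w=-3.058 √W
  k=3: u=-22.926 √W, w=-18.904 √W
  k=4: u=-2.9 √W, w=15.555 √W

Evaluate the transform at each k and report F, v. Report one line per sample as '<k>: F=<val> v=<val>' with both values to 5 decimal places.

0: F=11.52958 v=23.90394
1: F=-0.99119 v=-44.17310
2: F=8.07171 v=14.41455
3: F=-1.74390 v=-48.23685
4: F=-8.00190 v=14.59329

k=0: u−w=26.59100, u+w=20.72900; √(b/2)=0.43359, √(2b)=0.86718; F=0.43359×26.591=11.52958, v=20.72900/0.86718=23.90394
k=1: u−w=-2.28600, u+w=-38.30600; √(b/2)=0.43359, √(2b)=0.86718; F=0.43359×(-2.286)=-0.99119, v=-38.30600/0.86718=-44.17310
k=2: u−w=18.61600, u+w=12.50000; √(b/2)=0.43359, √(2b)=0.86718; F=0.43359×18.616=8.07171, v=12.50000/0.86718=14.41455
k=3: u−w=-4.02200, u+w=-41.83000; √(b/2)=0.43359, √(2b)=0.86718; F=0.43359×(-4.022)=-1.74390, v=-41.83000/0.86718=-48.23685
k=4: u−w=-18.45500, u+w=12.65500; √(b/2)=0.43359, √(2b)=0.86718; F=0.43359×(-18.455)=-8.00190, v=12.65500/0.86718=14.59329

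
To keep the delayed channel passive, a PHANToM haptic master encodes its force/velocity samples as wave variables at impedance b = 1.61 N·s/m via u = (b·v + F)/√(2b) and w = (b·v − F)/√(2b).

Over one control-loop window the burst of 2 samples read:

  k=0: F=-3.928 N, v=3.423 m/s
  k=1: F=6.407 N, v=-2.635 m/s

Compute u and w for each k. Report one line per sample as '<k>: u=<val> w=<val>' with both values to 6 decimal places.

k=0: b·v=1.61×3.423=5.511030; √(2b)=1.794436; u=(5.511030+(-3.928))/1.794436=0.882188, w=(5.511030−(-3.928))/1.794436=5.260166
k=1: b·v=1.61×(-2.635)=-4.242350; √(2b)=1.794436; u=(-4.242350+6.407)/1.794436=1.206312, w=(-4.242350−6.407)/1.794436=-5.934651

0: u=0.882188 w=5.260166
1: u=1.206312 w=-5.934651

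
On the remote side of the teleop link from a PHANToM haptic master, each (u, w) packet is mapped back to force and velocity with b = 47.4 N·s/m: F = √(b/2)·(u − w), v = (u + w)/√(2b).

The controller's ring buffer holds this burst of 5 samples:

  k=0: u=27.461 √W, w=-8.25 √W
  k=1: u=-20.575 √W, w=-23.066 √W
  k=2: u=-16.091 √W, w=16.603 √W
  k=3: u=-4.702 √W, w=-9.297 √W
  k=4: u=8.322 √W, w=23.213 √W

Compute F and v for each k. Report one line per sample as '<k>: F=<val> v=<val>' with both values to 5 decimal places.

0: F=173.85060 v=1.97309
1: F=12.12685 v=-4.48219
2: F=-159.16304 v=0.05259
3: F=22.36968 v=-1.43778
4: F=-72.49333 v=3.23883

k=0: u−w=35.71100, u+w=19.21100; √(b/2)=4.86826, √(2b)=9.73653; F=4.86826×35.711=173.85060, v=19.21100/9.73653=1.97309
k=1: u−w=2.49100, u+w=-43.64100; √(b/2)=4.86826, √(2b)=9.73653; F=4.86826×2.491=12.12685, v=-43.64100/9.73653=-4.48219
k=2: u−w=-32.69400, u+w=0.51200; √(b/2)=4.86826, √(2b)=9.73653; F=4.86826×(-32.694)=-159.16304, v=0.51200/9.73653=0.05259
k=3: u−w=4.59500, u+w=-13.99900; √(b/2)=4.86826, √(2b)=9.73653; F=4.86826×4.595=22.36968, v=-13.99900/9.73653=-1.43778
k=4: u−w=-14.89100, u+w=31.53500; √(b/2)=4.86826, √(2b)=9.73653; F=4.86826×(-14.891)=-72.49333, v=31.53500/9.73653=3.23883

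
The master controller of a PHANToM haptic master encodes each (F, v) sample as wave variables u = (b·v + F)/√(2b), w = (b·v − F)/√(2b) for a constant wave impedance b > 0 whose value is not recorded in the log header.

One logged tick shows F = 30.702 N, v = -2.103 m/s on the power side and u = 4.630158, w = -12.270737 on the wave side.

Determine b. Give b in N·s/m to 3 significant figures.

u + w = -7.640579;  u + w = √(2b)·v, so √(2b) = -7.640579/(-2.103) = 3.633181.
b = (√(2b))²/2 = 13.200002/2 = 6.600001.
(Check via u − w = 2F/√(2b): u − w = 16.900895, 2F/√(2b) = 16.900894.)

b = 6.6 N·s/m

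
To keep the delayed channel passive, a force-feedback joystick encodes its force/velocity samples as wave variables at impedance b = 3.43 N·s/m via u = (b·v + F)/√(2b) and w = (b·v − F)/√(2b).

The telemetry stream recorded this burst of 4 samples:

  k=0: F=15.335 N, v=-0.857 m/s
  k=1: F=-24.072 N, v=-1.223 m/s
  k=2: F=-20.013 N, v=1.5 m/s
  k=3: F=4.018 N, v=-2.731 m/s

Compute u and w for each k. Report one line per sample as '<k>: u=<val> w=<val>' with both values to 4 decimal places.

0: u=4.7326 w=-6.9772
1: u=-10.7923 w=7.5891
2: u=-5.6766 w=9.6054
3: u=-2.0424 w=-5.1105

k=0: b·v=3.43×(-0.857)=-2.9395; √(2b)=2.6192; u=(-2.9395+15.335)/2.6192=4.7326, w=(-2.9395−15.335)/2.6192=-6.9772
k=1: b·v=3.43×(-1.223)=-4.1949; √(2b)=2.6192; u=(-4.1949+(-24.072))/2.6192=-10.7923, w=(-4.1949−(-24.072))/2.6192=7.5891
k=2: b·v=3.43×1.5=5.1450; √(2b)=2.6192; u=(5.1450+(-20.013))/2.6192=-5.6766, w=(5.1450−(-20.013))/2.6192=9.6054
k=3: b·v=3.43×(-2.731)=-9.3673; √(2b)=2.6192; u=(-9.3673+4.018)/2.6192=-2.0424, w=(-9.3673−4.018)/2.6192=-5.1105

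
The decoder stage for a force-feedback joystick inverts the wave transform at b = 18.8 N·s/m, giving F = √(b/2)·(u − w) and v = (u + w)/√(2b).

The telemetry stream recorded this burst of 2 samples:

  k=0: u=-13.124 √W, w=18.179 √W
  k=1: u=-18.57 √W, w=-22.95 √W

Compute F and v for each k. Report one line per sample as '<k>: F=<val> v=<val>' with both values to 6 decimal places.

0: F=-95.973181 v=0.824380
1: F=13.428826 v=-6.771165

k=0: u−w=-31.303000, u+w=5.055000; √(b/2)=3.065942, √(2b)=6.131884; F=3.065942×(-31.303)=-95.973181, v=5.055000/6.131884=0.824380
k=1: u−w=4.380000, u+w=-41.520000; √(b/2)=3.065942, √(2b)=6.131884; F=3.065942×4.38=13.428826, v=-41.520000/6.131884=-6.771165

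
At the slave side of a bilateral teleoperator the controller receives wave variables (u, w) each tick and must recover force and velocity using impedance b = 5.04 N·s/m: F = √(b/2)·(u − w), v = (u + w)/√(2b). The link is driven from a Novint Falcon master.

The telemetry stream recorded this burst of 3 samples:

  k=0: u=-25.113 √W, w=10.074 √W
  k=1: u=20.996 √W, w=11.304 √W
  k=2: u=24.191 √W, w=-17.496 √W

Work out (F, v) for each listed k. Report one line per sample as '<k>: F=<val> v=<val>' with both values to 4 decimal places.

0: F=-55.8576 v=-4.7368
1: F=15.3856 v=10.1735
2: F=66.1761 v=2.1087

k=0: u−w=-35.1870, u+w=-15.0390; √(b/2)=1.5875, √(2b)=3.1749; F=1.5875×(-35.187)=-55.8576, v=-15.0390/3.1749=-4.7368
k=1: u−w=9.6920, u+w=32.3000; √(b/2)=1.5875, √(2b)=3.1749; F=1.5875×9.692=15.3856, v=32.3000/3.1749=10.1735
k=2: u−w=41.6870, u+w=6.6950; √(b/2)=1.5875, √(2b)=3.1749; F=1.5875×41.687=66.1761, v=6.6950/3.1749=2.1087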